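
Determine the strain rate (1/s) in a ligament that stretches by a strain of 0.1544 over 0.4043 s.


strain_rate = delta_strain / delta_t
strain_rate = 0.1544 / 0.4043
strain_rate = 0.3819


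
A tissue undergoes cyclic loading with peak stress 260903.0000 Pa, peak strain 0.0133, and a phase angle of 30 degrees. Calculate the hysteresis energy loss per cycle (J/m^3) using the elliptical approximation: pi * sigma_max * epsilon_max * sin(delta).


E_loss = pi * sigma_max * epsilon_max * sin(delta)
delta = 30 deg = 0.5236 rad
sin(delta) = 0.5000
E_loss = pi * 260903.0000 * 0.0133 * 0.5000
E_loss = 5450.6788


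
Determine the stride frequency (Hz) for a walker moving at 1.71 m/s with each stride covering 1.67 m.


f = v / stride_length
f = 1.71 / 1.67
f = 1.0240


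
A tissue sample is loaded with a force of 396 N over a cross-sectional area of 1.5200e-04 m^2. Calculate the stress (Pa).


stress = F / A
stress = 396 / 1.5200e-04
stress = 2.6053e+06


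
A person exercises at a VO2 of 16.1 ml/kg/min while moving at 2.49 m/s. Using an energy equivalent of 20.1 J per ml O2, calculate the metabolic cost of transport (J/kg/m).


Power per kg = VO2 * 20.1 / 60
Power per kg = 16.1 * 20.1 / 60 = 5.3935 W/kg
Cost = power_per_kg / speed
Cost = 5.3935 / 2.49
Cost = 2.1661


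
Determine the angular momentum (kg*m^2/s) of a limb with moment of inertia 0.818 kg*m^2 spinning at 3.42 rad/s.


L = I * omega
L = 0.818 * 3.42
L = 2.7976


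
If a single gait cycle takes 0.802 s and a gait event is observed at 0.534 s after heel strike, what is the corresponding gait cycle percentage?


pct = (event_time / cycle_time) * 100
pct = (0.534 / 0.802) * 100
ratio = 0.6658
pct = 66.5835


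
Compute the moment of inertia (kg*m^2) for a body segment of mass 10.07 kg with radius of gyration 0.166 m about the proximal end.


I = m * k^2
I = 10.07 * 0.166^2
k^2 = 0.0276
I = 0.2775


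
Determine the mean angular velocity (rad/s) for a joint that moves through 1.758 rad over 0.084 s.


omega = delta_theta / delta_t
omega = 1.758 / 0.084
omega = 20.9286


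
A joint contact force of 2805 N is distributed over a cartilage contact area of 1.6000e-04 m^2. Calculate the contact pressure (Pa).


P = F / A
P = 2805 / 1.6000e-04
P = 1.7531e+07


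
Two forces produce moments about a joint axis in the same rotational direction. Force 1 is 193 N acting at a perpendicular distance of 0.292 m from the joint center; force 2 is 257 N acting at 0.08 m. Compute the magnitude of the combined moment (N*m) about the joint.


M = F1 * d1 + F2 * d2
M = 193 * 0.292 + 257 * 0.08
M = 56.3560 + 20.5600
M = 76.9160


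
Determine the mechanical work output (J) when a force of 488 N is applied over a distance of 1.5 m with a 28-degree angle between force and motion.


W = F * d * cos(theta)
theta = 28 deg = 0.4887 rad
cos(theta) = 0.8829
W = 488 * 1.5 * 0.8829
W = 646.3176


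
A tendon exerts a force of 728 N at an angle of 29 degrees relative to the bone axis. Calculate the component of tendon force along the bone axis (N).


F_eff = F_tendon * cos(theta)
theta = 29 deg = 0.5061 rad
cos(theta) = 0.8746
F_eff = 728 * 0.8746
F_eff = 636.7231


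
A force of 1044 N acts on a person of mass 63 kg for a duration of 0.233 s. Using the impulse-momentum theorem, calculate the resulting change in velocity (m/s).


J = F * dt = 1044 * 0.233 = 243.2520 N*s
delta_v = J / m
delta_v = 243.2520 / 63
delta_v = 3.8611


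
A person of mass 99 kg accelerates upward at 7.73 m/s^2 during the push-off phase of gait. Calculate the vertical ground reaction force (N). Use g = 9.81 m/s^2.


GRF = m * (g + a)
GRF = 99 * (9.81 + 7.73)
GRF = 99 * 17.5400
GRF = 1736.4600


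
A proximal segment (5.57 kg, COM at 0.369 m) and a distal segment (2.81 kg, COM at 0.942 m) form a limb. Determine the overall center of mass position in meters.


COM = (m1*x1 + m2*x2) / (m1 + m2)
COM = (5.57*0.369 + 2.81*0.942) / (5.57 + 2.81)
Numerator = 4.7024
Denominator = 8.3800
COM = 0.5611


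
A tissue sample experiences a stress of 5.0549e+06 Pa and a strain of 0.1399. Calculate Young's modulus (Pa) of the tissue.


E = stress / strain
E = 5.0549e+06 / 0.1399
E = 3.6132e+07


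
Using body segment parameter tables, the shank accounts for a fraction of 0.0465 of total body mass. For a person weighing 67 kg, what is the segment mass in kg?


m_segment = body_mass * fraction
m_segment = 67 * 0.0465
m_segment = 3.1155


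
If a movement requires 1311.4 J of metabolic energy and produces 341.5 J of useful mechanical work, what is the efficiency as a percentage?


eta = (W_mech / E_meta) * 100
eta = (341.5 / 1311.4) * 100
ratio = 0.2604
eta = 26.0409


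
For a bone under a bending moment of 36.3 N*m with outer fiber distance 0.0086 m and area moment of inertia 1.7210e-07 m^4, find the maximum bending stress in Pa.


sigma = M * c / I
sigma = 36.3 * 0.0086 / 1.7210e-07
M * c = 0.3122
sigma = 1.8139e+06


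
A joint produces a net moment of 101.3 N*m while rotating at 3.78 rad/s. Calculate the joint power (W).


P = M * omega
P = 101.3 * 3.78
P = 382.9140


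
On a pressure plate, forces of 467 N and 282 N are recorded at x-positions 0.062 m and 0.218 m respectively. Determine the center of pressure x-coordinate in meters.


COP_x = (F1*x1 + F2*x2) / (F1 + F2)
COP_x = (467*0.062 + 282*0.218) / (467 + 282)
Numerator = 90.4300
Denominator = 749
COP_x = 0.1207


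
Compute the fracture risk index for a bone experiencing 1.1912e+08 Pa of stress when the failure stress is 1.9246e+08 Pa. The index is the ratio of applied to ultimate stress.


FRI = applied / ultimate
FRI = 1.1912e+08 / 1.9246e+08
FRI = 0.6189


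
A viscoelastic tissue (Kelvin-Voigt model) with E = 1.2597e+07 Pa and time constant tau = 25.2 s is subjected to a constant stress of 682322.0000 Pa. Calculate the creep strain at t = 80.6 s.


epsilon(t) = (sigma/E) * (1 - exp(-t/tau))
sigma/E = 682322.0000 / 1.2597e+07 = 0.0542
exp(-t/tau) = exp(-80.6 / 25.2) = 0.0408
epsilon = 0.0542 * (1 - 0.0408)
epsilon = 0.0520


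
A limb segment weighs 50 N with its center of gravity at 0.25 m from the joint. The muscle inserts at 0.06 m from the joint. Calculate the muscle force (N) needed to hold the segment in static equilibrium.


F_muscle = W * d_load / d_muscle
F_muscle = 50 * 0.25 / 0.06
Numerator = 12.5000
F_muscle = 208.3333


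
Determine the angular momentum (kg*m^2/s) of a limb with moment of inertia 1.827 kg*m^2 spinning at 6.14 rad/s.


L = I * omega
L = 1.827 * 6.14
L = 11.2178


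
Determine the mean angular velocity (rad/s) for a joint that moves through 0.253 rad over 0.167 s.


omega = delta_theta / delta_t
omega = 0.253 / 0.167
omega = 1.5150


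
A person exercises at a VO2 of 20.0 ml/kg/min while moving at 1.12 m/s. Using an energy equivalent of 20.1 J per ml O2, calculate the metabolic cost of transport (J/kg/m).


Power per kg = VO2 * 20.1 / 60
Power per kg = 20.0 * 20.1 / 60 = 6.7000 W/kg
Cost = power_per_kg / speed
Cost = 6.7000 / 1.12
Cost = 5.9821


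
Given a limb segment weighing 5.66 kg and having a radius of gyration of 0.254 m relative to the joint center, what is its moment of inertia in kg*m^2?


I = m * k^2
I = 5.66 * 0.254^2
k^2 = 0.0645
I = 0.3652


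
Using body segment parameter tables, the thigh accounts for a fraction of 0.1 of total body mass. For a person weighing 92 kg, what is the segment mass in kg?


m_segment = body_mass * fraction
m_segment = 92 * 0.1
m_segment = 9.2000


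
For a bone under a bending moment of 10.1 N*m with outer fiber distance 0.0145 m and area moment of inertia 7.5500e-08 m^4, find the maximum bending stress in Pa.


sigma = M * c / I
sigma = 10.1 * 0.0145 / 7.5500e-08
M * c = 0.1464
sigma = 1.9397e+06


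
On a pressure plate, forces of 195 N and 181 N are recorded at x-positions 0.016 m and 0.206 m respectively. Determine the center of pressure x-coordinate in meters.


COP_x = (F1*x1 + F2*x2) / (F1 + F2)
COP_x = (195*0.016 + 181*0.206) / (195 + 181)
Numerator = 40.4060
Denominator = 376
COP_x = 0.1075


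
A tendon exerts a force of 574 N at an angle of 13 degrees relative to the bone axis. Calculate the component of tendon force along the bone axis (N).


F_eff = F_tendon * cos(theta)
theta = 13 deg = 0.2269 rad
cos(theta) = 0.9744
F_eff = 574 * 0.9744
F_eff = 559.2884


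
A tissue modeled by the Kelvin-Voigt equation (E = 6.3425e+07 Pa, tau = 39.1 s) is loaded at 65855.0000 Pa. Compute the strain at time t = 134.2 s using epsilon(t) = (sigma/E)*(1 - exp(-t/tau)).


epsilon(t) = (sigma/E) * (1 - exp(-t/tau))
sigma/E = 65855.0000 / 6.3425e+07 = 0.0010
exp(-t/tau) = exp(-134.2 / 39.1) = 0.0323
epsilon = 0.0010 * (1 - 0.0323)
epsilon = 0.0010


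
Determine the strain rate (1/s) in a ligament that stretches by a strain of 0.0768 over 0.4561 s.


strain_rate = delta_strain / delta_t
strain_rate = 0.0768 / 0.4561
strain_rate = 0.1684


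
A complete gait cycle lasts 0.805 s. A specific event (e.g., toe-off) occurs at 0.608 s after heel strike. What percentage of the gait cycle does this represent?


pct = (event_time / cycle_time) * 100
pct = (0.608 / 0.805) * 100
ratio = 0.7553
pct = 75.5280


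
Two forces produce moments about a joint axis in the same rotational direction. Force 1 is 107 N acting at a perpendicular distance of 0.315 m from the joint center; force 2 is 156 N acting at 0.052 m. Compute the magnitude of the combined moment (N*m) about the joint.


M = F1 * d1 + F2 * d2
M = 107 * 0.315 + 156 * 0.052
M = 33.7050 + 8.1120
M = 41.8170


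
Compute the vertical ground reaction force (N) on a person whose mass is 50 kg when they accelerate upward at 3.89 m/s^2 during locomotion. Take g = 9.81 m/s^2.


GRF = m * (g + a)
GRF = 50 * (9.81 + 3.89)
GRF = 50 * 13.7000
GRF = 685.0000


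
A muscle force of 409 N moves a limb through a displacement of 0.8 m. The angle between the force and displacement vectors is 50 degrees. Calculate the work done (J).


W = F * d * cos(theta)
theta = 50 deg = 0.8727 rad
cos(theta) = 0.6428
W = 409 * 0.8 * 0.6428
W = 210.3201


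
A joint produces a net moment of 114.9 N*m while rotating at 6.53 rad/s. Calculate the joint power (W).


P = M * omega
P = 114.9 * 6.53
P = 750.2970


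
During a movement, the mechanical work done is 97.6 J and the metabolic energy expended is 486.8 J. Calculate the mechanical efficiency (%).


eta = (W_mech / E_meta) * 100
eta = (97.6 / 486.8) * 100
ratio = 0.2005
eta = 20.0493


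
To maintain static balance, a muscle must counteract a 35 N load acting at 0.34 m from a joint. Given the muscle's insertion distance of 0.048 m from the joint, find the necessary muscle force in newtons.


F_muscle = W * d_load / d_muscle
F_muscle = 35 * 0.34 / 0.048
Numerator = 11.9000
F_muscle = 247.9167


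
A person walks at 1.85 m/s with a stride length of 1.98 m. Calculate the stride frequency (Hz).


f = v / stride_length
f = 1.85 / 1.98
f = 0.9343


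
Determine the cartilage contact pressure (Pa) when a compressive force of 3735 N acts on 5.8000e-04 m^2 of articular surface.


P = F / A
P = 3735 / 5.8000e-04
P = 6.4397e+06


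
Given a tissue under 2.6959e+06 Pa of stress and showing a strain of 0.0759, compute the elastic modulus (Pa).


E = stress / strain
E = 2.6959e+06 / 0.0759
E = 3.5519e+07


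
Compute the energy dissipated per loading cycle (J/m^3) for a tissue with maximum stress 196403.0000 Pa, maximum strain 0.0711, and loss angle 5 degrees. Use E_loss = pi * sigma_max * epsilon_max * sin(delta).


E_loss = pi * sigma_max * epsilon_max * sin(delta)
delta = 5 deg = 0.0873 rad
sin(delta) = 0.0872
E_loss = pi * 196403.0000 * 0.0711 * 0.0872
E_loss = 3823.5220


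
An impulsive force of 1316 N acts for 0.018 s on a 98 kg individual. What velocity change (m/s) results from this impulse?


J = F * dt = 1316 * 0.018 = 23.6880 N*s
delta_v = J / m
delta_v = 23.6880 / 98
delta_v = 0.2417


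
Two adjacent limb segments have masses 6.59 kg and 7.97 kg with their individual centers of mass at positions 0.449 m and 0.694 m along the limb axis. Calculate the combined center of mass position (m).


COM = (m1*x1 + m2*x2) / (m1 + m2)
COM = (6.59*0.449 + 7.97*0.694) / (6.59 + 7.97)
Numerator = 8.4901
Denominator = 14.5600
COM = 0.5831


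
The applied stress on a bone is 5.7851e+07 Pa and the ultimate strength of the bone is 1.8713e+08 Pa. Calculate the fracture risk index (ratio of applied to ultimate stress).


FRI = applied / ultimate
FRI = 5.7851e+07 / 1.8713e+08
FRI = 0.3091


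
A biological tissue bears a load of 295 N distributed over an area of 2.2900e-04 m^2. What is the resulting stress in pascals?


stress = F / A
stress = 295 / 2.2900e-04
stress = 1.2882e+06


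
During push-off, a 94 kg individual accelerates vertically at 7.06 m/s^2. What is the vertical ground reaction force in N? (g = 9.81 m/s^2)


GRF = m * (g + a)
GRF = 94 * (9.81 + 7.06)
GRF = 94 * 16.8700
GRF = 1585.7800


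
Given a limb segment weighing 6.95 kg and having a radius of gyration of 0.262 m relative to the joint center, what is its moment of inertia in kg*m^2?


I = m * k^2
I = 6.95 * 0.262^2
k^2 = 0.0686
I = 0.4771


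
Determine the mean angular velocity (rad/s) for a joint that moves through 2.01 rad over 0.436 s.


omega = delta_theta / delta_t
omega = 2.01 / 0.436
omega = 4.6101


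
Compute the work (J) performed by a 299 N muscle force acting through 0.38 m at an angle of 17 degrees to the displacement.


W = F * d * cos(theta)
theta = 17 deg = 0.2967 rad
cos(theta) = 0.9563
W = 299 * 0.38 * 0.9563
W = 108.6553


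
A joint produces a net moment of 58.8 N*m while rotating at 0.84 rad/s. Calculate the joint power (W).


P = M * omega
P = 58.8 * 0.84
P = 49.3920


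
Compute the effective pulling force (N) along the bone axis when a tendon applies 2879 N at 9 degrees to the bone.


F_eff = F_tendon * cos(theta)
theta = 9 deg = 0.1571 rad
cos(theta) = 0.9877
F_eff = 2879 * 0.9877
F_eff = 2843.5547


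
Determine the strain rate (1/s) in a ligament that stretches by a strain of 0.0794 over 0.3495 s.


strain_rate = delta_strain / delta_t
strain_rate = 0.0794 / 0.3495
strain_rate = 0.2272


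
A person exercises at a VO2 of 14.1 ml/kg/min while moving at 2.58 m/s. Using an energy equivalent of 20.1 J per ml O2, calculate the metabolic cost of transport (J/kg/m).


Power per kg = VO2 * 20.1 / 60
Power per kg = 14.1 * 20.1 / 60 = 4.7235 W/kg
Cost = power_per_kg / speed
Cost = 4.7235 / 2.58
Cost = 1.8308


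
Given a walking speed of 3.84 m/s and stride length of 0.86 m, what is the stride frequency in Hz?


f = v / stride_length
f = 3.84 / 0.86
f = 4.4651


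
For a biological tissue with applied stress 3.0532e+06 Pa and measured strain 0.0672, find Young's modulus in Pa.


E = stress / strain
E = 3.0532e+06 / 0.0672
E = 4.5435e+07


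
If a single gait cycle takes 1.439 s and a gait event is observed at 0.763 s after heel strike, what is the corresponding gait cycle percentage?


pct = (event_time / cycle_time) * 100
pct = (0.763 / 1.439) * 100
ratio = 0.5302
pct = 53.0229


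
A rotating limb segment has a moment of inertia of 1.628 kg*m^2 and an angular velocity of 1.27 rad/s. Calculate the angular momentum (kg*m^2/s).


L = I * omega
L = 1.628 * 1.27
L = 2.0676


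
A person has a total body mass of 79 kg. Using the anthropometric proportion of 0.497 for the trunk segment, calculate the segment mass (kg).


m_segment = body_mass * fraction
m_segment = 79 * 0.497
m_segment = 39.2630


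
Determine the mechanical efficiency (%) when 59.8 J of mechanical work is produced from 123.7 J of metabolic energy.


eta = (W_mech / E_meta) * 100
eta = (59.8 / 123.7) * 100
ratio = 0.4834
eta = 48.3428


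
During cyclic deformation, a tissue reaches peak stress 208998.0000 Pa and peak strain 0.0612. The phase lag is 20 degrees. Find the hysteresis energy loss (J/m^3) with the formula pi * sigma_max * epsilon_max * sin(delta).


E_loss = pi * sigma_max * epsilon_max * sin(delta)
delta = 20 deg = 0.3491 rad
sin(delta) = 0.3420
E_loss = pi * 208998.0000 * 0.0612 * 0.3420
E_loss = 13743.4292


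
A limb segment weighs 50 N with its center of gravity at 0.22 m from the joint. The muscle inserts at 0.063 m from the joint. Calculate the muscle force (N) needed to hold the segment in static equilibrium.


F_muscle = W * d_load / d_muscle
F_muscle = 50 * 0.22 / 0.063
Numerator = 11.0000
F_muscle = 174.6032


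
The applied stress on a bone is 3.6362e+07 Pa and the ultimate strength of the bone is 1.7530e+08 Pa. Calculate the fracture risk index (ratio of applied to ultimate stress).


FRI = applied / ultimate
FRI = 3.6362e+07 / 1.7530e+08
FRI = 0.2074


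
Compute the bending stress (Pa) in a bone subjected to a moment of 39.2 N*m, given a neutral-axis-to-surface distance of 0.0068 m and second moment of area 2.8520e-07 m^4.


sigma = M * c / I
sigma = 39.2 * 0.0068 / 2.8520e-07
M * c = 0.2666
sigma = 934642.3562


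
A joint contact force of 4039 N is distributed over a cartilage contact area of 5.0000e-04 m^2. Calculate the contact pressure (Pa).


P = F / A
P = 4039 / 5.0000e-04
P = 8.0780e+06


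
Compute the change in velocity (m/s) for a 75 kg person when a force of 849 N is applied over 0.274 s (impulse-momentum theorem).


J = F * dt = 849 * 0.274 = 232.6260 N*s
delta_v = J / m
delta_v = 232.6260 / 75
delta_v = 3.1017


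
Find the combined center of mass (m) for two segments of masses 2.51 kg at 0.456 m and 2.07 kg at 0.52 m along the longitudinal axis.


COM = (m1*x1 + m2*x2) / (m1 + m2)
COM = (2.51*0.456 + 2.07*0.52) / (2.51 + 2.07)
Numerator = 2.2210
Denominator = 4.5800
COM = 0.4849


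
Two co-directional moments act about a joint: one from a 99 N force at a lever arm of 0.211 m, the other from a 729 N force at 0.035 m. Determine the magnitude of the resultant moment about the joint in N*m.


M = F1 * d1 + F2 * d2
M = 99 * 0.211 + 729 * 0.035
M = 20.8890 + 25.5150
M = 46.4040


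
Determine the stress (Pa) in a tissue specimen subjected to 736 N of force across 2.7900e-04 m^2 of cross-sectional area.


stress = F / A
stress = 736 / 2.7900e-04
stress = 2.6380e+06


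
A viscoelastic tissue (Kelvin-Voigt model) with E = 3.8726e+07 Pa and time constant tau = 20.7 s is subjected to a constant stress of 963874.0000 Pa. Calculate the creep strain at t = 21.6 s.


epsilon(t) = (sigma/E) * (1 - exp(-t/tau))
sigma/E = 963874.0000 / 3.8726e+07 = 0.0249
exp(-t/tau) = exp(-21.6 / 20.7) = 0.3522
epsilon = 0.0249 * (1 - 0.3522)
epsilon = 0.0161


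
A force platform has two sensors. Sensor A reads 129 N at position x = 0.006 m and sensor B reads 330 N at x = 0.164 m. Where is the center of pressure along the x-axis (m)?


COP_x = (F1*x1 + F2*x2) / (F1 + F2)
COP_x = (129*0.006 + 330*0.164) / (129 + 330)
Numerator = 54.8940
Denominator = 459
COP_x = 0.1196


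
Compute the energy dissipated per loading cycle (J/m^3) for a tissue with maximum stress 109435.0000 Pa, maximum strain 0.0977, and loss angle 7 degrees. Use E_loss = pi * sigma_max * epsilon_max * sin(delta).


E_loss = pi * sigma_max * epsilon_max * sin(delta)
delta = 7 deg = 0.1222 rad
sin(delta) = 0.1219
E_loss = pi * 109435.0000 * 0.0977 * 0.1219
E_loss = 4093.5033


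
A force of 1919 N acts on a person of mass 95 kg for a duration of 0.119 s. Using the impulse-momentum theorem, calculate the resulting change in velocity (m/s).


J = F * dt = 1919 * 0.119 = 228.3610 N*s
delta_v = J / m
delta_v = 228.3610 / 95
delta_v = 2.4038


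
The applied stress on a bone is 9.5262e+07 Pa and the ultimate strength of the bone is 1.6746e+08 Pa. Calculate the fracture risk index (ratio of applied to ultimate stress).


FRI = applied / ultimate
FRI = 9.5262e+07 / 1.6746e+08
FRI = 0.5689


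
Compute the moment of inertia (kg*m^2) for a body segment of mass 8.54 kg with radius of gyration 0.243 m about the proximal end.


I = m * k^2
I = 8.54 * 0.243^2
k^2 = 0.0590
I = 0.5043


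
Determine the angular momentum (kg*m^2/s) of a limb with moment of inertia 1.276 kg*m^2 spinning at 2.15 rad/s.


L = I * omega
L = 1.276 * 2.15
L = 2.7434


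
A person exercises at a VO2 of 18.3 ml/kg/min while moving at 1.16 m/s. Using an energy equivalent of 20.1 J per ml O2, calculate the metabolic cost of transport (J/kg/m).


Power per kg = VO2 * 20.1 / 60
Power per kg = 18.3 * 20.1 / 60 = 6.1305 W/kg
Cost = power_per_kg / speed
Cost = 6.1305 / 1.16
Cost = 5.2849


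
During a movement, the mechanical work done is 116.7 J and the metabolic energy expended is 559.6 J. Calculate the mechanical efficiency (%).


eta = (W_mech / E_meta) * 100
eta = (116.7 / 559.6) * 100
ratio = 0.2085
eta = 20.8542


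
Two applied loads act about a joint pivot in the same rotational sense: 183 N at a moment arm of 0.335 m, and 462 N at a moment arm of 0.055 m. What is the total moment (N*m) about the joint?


M = F1 * d1 + F2 * d2
M = 183 * 0.335 + 462 * 0.055
M = 61.3050 + 25.4100
M = 86.7150


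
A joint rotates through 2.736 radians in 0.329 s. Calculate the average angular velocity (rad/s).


omega = delta_theta / delta_t
omega = 2.736 / 0.329
omega = 8.3161


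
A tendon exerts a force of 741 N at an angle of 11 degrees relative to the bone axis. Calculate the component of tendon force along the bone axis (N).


F_eff = F_tendon * cos(theta)
theta = 11 deg = 0.1920 rad
cos(theta) = 0.9816
F_eff = 741 * 0.9816
F_eff = 727.3857


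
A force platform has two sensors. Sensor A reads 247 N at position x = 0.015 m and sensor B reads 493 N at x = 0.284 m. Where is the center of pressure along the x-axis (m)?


COP_x = (F1*x1 + F2*x2) / (F1 + F2)
COP_x = (247*0.015 + 493*0.284) / (247 + 493)
Numerator = 143.7170
Denominator = 740
COP_x = 0.1942


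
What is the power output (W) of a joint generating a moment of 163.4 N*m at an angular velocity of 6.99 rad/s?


P = M * omega
P = 163.4 * 6.99
P = 1142.1660


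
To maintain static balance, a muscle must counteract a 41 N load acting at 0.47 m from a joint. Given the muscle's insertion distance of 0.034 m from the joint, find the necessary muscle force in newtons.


F_muscle = W * d_load / d_muscle
F_muscle = 41 * 0.47 / 0.034
Numerator = 19.2700
F_muscle = 566.7647


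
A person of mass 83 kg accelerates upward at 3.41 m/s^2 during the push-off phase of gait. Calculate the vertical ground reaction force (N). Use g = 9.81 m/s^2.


GRF = m * (g + a)
GRF = 83 * (9.81 + 3.41)
GRF = 83 * 13.2200
GRF = 1097.2600


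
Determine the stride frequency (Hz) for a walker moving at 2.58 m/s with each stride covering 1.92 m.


f = v / stride_length
f = 2.58 / 1.92
f = 1.3438


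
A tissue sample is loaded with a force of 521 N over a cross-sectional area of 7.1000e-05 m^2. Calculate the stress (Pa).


stress = F / A
stress = 521 / 7.1000e-05
stress = 7.3380e+06


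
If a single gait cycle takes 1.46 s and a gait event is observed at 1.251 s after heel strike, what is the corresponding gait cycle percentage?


pct = (event_time / cycle_time) * 100
pct = (1.251 / 1.46) * 100
ratio = 0.8568
pct = 85.6849


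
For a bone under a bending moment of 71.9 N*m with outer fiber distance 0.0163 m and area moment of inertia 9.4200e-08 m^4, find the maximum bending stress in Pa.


sigma = M * c / I
sigma = 71.9 * 0.0163 / 9.4200e-08
M * c = 1.1720
sigma = 1.2441e+07


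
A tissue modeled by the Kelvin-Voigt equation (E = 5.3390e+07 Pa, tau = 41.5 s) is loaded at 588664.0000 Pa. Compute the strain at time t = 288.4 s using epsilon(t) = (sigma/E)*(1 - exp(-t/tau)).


epsilon(t) = (sigma/E) * (1 - exp(-t/tau))
sigma/E = 588664.0000 / 5.3390e+07 = 0.0110
exp(-t/tau) = exp(-288.4 / 41.5) = 9.5921e-04
epsilon = 0.0110 * (1 - 9.5921e-04)
epsilon = 0.0110


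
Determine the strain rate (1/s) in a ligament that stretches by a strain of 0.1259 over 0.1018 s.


strain_rate = delta_strain / delta_t
strain_rate = 0.1259 / 0.1018
strain_rate = 1.2367


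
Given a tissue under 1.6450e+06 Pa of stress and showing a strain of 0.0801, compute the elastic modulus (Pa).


E = stress / strain
E = 1.6450e+06 / 0.0801
E = 2.0537e+07


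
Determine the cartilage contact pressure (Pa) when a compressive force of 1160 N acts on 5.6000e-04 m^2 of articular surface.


P = F / A
P = 1160 / 5.6000e-04
P = 2.0714e+06


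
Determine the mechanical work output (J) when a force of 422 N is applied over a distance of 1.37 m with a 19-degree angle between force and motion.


W = F * d * cos(theta)
theta = 19 deg = 0.3316 rad
cos(theta) = 0.9455
W = 422 * 1.37 * 0.9455
W = 546.6421


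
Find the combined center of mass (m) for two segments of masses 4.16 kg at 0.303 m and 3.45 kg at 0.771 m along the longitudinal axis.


COM = (m1*x1 + m2*x2) / (m1 + m2)
COM = (4.16*0.303 + 3.45*0.771) / (4.16 + 3.45)
Numerator = 3.9204
Denominator = 7.6100
COM = 0.5152


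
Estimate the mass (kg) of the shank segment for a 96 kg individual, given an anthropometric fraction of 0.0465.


m_segment = body_mass * fraction
m_segment = 96 * 0.0465
m_segment = 4.4640


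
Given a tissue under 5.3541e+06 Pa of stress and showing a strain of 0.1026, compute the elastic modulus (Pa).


E = stress / strain
E = 5.3541e+06 / 0.1026
E = 5.2184e+07


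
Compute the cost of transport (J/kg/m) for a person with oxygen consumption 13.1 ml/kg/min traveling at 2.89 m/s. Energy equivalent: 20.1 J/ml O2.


Power per kg = VO2 * 20.1 / 60
Power per kg = 13.1 * 20.1 / 60 = 4.3885 W/kg
Cost = power_per_kg / speed
Cost = 4.3885 / 2.89
Cost = 1.5185


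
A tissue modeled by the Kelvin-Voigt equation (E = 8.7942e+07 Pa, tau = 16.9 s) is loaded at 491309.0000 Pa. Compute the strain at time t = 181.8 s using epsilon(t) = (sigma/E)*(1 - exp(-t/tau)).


epsilon(t) = (sigma/E) * (1 - exp(-t/tau))
sigma/E = 491309.0000 / 8.7942e+07 = 0.0056
exp(-t/tau) = exp(-181.8 / 16.9) = 2.1287e-05
epsilon = 0.0056 * (1 - 2.1287e-05)
epsilon = 0.0056


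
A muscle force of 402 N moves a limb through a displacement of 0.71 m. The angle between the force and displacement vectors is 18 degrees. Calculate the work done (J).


W = F * d * cos(theta)
theta = 18 deg = 0.3142 rad
cos(theta) = 0.9511
W = 402 * 0.71 * 0.9511
W = 271.4506


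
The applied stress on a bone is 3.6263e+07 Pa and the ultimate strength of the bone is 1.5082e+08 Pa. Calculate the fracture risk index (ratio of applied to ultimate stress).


FRI = applied / ultimate
FRI = 3.6263e+07 / 1.5082e+08
FRI = 0.2404


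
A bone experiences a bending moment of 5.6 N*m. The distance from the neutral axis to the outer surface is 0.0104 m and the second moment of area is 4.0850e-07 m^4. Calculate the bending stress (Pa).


sigma = M * c / I
sigma = 5.6 * 0.0104 / 4.0850e-07
M * c = 0.0582
sigma = 142570.3794


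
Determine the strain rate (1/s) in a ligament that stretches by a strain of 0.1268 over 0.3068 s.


strain_rate = delta_strain / delta_t
strain_rate = 0.1268 / 0.3068
strain_rate = 0.4133


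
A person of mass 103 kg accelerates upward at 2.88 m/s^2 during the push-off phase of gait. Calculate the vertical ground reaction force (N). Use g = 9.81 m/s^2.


GRF = m * (g + a)
GRF = 103 * (9.81 + 2.88)
GRF = 103 * 12.6900
GRF = 1307.0700


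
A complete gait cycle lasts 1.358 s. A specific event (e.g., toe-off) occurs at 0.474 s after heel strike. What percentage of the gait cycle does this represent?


pct = (event_time / cycle_time) * 100
pct = (0.474 / 1.358) * 100
ratio = 0.3490
pct = 34.9043


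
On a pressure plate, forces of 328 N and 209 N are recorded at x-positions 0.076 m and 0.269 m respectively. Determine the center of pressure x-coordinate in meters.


COP_x = (F1*x1 + F2*x2) / (F1 + F2)
COP_x = (328*0.076 + 209*0.269) / (328 + 209)
Numerator = 81.1490
Denominator = 537
COP_x = 0.1511


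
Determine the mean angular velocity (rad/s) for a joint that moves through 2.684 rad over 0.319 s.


omega = delta_theta / delta_t
omega = 2.684 / 0.319
omega = 8.4138


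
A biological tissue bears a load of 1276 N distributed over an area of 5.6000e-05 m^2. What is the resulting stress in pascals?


stress = F / A
stress = 1276 / 5.6000e-05
stress = 2.2786e+07


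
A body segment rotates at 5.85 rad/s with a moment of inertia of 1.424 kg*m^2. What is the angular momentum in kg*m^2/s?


L = I * omega
L = 1.424 * 5.85
L = 8.3304


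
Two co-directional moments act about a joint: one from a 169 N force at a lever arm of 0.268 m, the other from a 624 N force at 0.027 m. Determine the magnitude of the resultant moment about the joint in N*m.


M = F1 * d1 + F2 * d2
M = 169 * 0.268 + 624 * 0.027
M = 45.2920 + 16.8480
M = 62.1400


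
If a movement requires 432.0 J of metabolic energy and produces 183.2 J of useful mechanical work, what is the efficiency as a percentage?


eta = (W_mech / E_meta) * 100
eta = (183.2 / 432.0) * 100
ratio = 0.4241
eta = 42.4074


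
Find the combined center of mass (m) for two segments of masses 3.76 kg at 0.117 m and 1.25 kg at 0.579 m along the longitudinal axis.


COM = (m1*x1 + m2*x2) / (m1 + m2)
COM = (3.76*0.117 + 1.25*0.579) / (3.76 + 1.25)
Numerator = 1.1637
Denominator = 5.0100
COM = 0.2323


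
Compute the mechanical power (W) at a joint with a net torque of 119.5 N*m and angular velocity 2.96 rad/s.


P = M * omega
P = 119.5 * 2.96
P = 353.7200


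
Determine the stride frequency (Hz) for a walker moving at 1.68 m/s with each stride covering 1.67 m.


f = v / stride_length
f = 1.68 / 1.67
f = 1.0060


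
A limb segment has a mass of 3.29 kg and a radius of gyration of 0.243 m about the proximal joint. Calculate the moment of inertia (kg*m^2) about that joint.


I = m * k^2
I = 3.29 * 0.243^2
k^2 = 0.0590
I = 0.1943


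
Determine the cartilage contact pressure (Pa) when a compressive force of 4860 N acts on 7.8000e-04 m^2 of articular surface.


P = F / A
P = 4860 / 7.8000e-04
P = 6.2308e+06


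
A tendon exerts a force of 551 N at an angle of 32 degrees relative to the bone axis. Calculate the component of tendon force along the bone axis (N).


F_eff = F_tendon * cos(theta)
theta = 32 deg = 0.5585 rad
cos(theta) = 0.8480
F_eff = 551 * 0.8480
F_eff = 467.2745


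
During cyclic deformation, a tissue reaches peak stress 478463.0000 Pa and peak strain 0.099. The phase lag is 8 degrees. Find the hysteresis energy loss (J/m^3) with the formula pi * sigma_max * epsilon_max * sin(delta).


E_loss = pi * sigma_max * epsilon_max * sin(delta)
delta = 8 deg = 0.1396 rad
sin(delta) = 0.1392
E_loss = pi * 478463.0000 * 0.099 * 0.1392
E_loss = 20710.4116


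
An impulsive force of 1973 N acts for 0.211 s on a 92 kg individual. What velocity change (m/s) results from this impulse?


J = F * dt = 1973 * 0.211 = 416.3030 N*s
delta_v = J / m
delta_v = 416.3030 / 92
delta_v = 4.5250


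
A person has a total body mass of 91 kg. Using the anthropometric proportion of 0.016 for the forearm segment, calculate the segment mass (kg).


m_segment = body_mass * fraction
m_segment = 91 * 0.016
m_segment = 1.4560


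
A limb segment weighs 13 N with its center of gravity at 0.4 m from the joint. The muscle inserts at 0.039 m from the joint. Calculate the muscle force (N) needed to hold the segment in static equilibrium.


F_muscle = W * d_load / d_muscle
F_muscle = 13 * 0.4 / 0.039
Numerator = 5.2000
F_muscle = 133.3333


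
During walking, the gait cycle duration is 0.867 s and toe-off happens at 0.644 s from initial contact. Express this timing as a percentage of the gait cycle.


pct = (event_time / cycle_time) * 100
pct = (0.644 / 0.867) * 100
ratio = 0.7428
pct = 74.2791


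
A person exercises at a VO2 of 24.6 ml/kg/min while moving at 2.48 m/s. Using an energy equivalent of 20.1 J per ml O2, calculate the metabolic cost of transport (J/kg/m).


Power per kg = VO2 * 20.1 / 60
Power per kg = 24.6 * 20.1 / 60 = 8.2410 W/kg
Cost = power_per_kg / speed
Cost = 8.2410 / 2.48
Cost = 3.3230


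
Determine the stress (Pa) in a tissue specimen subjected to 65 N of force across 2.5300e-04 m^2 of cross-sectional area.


stress = F / A
stress = 65 / 2.5300e-04
stress = 256916.9960


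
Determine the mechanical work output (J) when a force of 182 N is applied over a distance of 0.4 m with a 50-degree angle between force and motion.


W = F * d * cos(theta)
theta = 50 deg = 0.8727 rad
cos(theta) = 0.6428
W = 182 * 0.4 * 0.6428
W = 46.7949


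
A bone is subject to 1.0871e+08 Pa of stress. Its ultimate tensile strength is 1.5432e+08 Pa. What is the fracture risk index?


FRI = applied / ultimate
FRI = 1.0871e+08 / 1.5432e+08
FRI = 0.7044


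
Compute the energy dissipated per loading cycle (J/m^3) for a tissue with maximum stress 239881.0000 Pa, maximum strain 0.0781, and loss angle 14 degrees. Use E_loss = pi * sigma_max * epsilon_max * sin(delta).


E_loss = pi * sigma_max * epsilon_max * sin(delta)
delta = 14 deg = 0.2443 rad
sin(delta) = 0.2419
E_loss = pi * 239881.0000 * 0.0781 * 0.2419
E_loss = 14238.7523


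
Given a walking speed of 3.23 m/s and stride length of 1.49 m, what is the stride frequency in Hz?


f = v / stride_length
f = 3.23 / 1.49
f = 2.1678


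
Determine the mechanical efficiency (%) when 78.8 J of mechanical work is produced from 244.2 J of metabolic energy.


eta = (W_mech / E_meta) * 100
eta = (78.8 / 244.2) * 100
ratio = 0.3227
eta = 32.2686


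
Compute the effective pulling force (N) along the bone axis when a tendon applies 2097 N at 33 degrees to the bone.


F_eff = F_tendon * cos(theta)
theta = 33 deg = 0.5760 rad
cos(theta) = 0.8387
F_eff = 2097 * 0.8387
F_eff = 1758.6922


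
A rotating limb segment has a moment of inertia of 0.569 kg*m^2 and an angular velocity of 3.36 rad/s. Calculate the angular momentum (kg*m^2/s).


L = I * omega
L = 0.569 * 3.36
L = 1.9118


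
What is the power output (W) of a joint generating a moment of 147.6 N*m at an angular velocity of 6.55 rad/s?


P = M * omega
P = 147.6 * 6.55
P = 966.7800


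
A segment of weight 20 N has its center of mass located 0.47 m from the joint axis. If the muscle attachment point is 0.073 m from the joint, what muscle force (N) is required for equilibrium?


F_muscle = W * d_load / d_muscle
F_muscle = 20 * 0.47 / 0.073
Numerator = 9.4000
F_muscle = 128.7671


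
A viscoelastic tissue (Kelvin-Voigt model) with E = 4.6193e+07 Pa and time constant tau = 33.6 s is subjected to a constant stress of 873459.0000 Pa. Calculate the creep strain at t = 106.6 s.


epsilon(t) = (sigma/E) * (1 - exp(-t/tau))
sigma/E = 873459.0000 / 4.6193e+07 = 0.0189
exp(-t/tau) = exp(-106.6 / 33.6) = 0.0419
epsilon = 0.0189 * (1 - 0.0419)
epsilon = 0.0181


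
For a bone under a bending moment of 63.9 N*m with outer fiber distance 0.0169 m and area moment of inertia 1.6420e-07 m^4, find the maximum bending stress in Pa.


sigma = M * c / I
sigma = 63.9 * 0.0169 / 1.6420e-07
M * c = 1.0799
sigma = 6.5768e+06


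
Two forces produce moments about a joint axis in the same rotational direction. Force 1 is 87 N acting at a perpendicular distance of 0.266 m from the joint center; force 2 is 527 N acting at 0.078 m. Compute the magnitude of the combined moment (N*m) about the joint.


M = F1 * d1 + F2 * d2
M = 87 * 0.266 + 527 * 0.078
M = 23.1420 + 41.1060
M = 64.2480


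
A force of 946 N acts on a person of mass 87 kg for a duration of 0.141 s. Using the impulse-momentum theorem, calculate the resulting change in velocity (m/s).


J = F * dt = 946 * 0.141 = 133.3860 N*s
delta_v = J / m
delta_v = 133.3860 / 87
delta_v = 1.5332


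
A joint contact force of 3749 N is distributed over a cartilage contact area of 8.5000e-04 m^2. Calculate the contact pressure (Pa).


P = F / A
P = 3749 / 8.5000e-04
P = 4.4106e+06


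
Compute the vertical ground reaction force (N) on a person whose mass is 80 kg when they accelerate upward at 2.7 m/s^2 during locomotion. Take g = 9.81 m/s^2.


GRF = m * (g + a)
GRF = 80 * (9.81 + 2.7)
GRF = 80 * 12.5100
GRF = 1000.8000


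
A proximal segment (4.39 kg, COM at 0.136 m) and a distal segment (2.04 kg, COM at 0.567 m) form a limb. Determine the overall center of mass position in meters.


COM = (m1*x1 + m2*x2) / (m1 + m2)
COM = (4.39*0.136 + 2.04*0.567) / (4.39 + 2.04)
Numerator = 1.7537
Denominator = 6.4300
COM = 0.2727


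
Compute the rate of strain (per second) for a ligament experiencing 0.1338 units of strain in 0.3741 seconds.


strain_rate = delta_strain / delta_t
strain_rate = 0.1338 / 0.3741
strain_rate = 0.3577


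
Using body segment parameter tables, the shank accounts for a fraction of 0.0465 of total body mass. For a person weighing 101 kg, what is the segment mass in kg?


m_segment = body_mass * fraction
m_segment = 101 * 0.0465
m_segment = 4.6965


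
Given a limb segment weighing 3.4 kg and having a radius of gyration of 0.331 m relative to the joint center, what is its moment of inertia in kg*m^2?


I = m * k^2
I = 3.4 * 0.331^2
k^2 = 0.1096
I = 0.3725


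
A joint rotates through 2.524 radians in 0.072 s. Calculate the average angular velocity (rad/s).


omega = delta_theta / delta_t
omega = 2.524 / 0.072
omega = 35.0556


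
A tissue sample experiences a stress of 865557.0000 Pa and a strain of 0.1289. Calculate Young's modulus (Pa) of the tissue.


E = stress / strain
E = 865557.0000 / 0.1289
E = 6.7149e+06


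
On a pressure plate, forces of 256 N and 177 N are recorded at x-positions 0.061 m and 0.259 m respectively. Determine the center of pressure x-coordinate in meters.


COP_x = (F1*x1 + F2*x2) / (F1 + F2)
COP_x = (256*0.061 + 177*0.259) / (256 + 177)
Numerator = 61.4590
Denominator = 433
COP_x = 0.1419


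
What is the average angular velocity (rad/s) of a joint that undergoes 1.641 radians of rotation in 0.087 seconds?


omega = delta_theta / delta_t
omega = 1.641 / 0.087
omega = 18.8621


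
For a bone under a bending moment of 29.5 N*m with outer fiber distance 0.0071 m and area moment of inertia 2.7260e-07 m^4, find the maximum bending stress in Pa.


sigma = M * c / I
sigma = 29.5 * 0.0071 / 2.7260e-07
M * c = 0.2095
sigma = 768341.8929


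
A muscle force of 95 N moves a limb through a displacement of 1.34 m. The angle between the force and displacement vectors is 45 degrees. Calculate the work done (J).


W = F * d * cos(theta)
theta = 45 deg = 0.7854 rad
cos(theta) = 0.7071
W = 95 * 1.34 * 0.7071
W = 90.0147


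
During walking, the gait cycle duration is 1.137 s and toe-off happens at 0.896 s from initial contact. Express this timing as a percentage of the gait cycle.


pct = (event_time / cycle_time) * 100
pct = (0.896 / 1.137) * 100
ratio = 0.7880
pct = 78.8039


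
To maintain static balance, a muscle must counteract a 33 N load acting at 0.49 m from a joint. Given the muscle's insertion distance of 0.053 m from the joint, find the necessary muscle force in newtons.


F_muscle = W * d_load / d_muscle
F_muscle = 33 * 0.49 / 0.053
Numerator = 16.1700
F_muscle = 305.0943


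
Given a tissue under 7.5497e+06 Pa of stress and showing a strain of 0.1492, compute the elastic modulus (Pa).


E = stress / strain
E = 7.5497e+06 / 0.1492
E = 5.0601e+07


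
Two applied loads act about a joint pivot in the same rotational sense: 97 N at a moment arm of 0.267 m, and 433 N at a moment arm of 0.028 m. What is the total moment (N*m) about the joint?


M = F1 * d1 + F2 * d2
M = 97 * 0.267 + 433 * 0.028
M = 25.8990 + 12.1240
M = 38.0230


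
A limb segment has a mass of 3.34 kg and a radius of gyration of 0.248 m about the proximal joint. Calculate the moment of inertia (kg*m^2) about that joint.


I = m * k^2
I = 3.34 * 0.248^2
k^2 = 0.0615
I = 0.2054
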